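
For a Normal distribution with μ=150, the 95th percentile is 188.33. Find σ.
σ = 23.3030

For X ~ Normal(μ, σ), the p-th percentile satisfies x = μ + z_p × σ,
where z_p = Φ⁻¹(p) is the standard normal quantile.

Step 1: z_{0.95} = Φ⁻¹(0.95) = 1.6449

Step 2: Solve for σ:
188.33 = 150 + 1.6449 × σ
σ = (188.33 - 150) / 1.6449
σ = 38.33 / 1.6449
σ = 23.3030

Verification: μ + z × σ = 150 + 1.6449 × 23.3030 = 188.33 ✓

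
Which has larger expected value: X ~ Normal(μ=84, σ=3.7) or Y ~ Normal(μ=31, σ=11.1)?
X has larger mean (84.0000 > 31.0000)

Compute the expected value for each distribution:

X ~ Normal(μ=84, σ=3.7):
E[X] = 84.0000

Y ~ Normal(μ=31, σ=11.1):
E[Y] = 31.0000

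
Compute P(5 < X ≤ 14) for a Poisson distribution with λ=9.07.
0.844717

We have X ~ Poisson(λ=9.07).

To find P(5 < X ≤ 14), we use:
P(5 < X ≤ 14) = P(X ≤ 14) - P(X ≤ 5)
                 = F(14) - F(5)
                 = 0.956222 - 0.111505
                 = 0.844717

So there's approximately a 84.5% chance that X falls in this range.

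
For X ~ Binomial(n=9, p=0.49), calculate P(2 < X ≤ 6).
0.819525

We have X ~ Binomial(n=9, p=0.49).

To find P(2 < X ≤ 6), we use:
P(2 < X ≤ 6) = P(X ≤ 6) - P(X ≤ 2)
                 = F(6) - F(2)
                 = 0.919612 - 0.100086
                 = 0.819525

So there's approximately a 82.0% chance that X falls in this range.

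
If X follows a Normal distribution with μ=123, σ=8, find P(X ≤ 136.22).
0.950784

We have X ~ Normal(μ=123, σ=8).

The CDF gives us P(X ≤ k).

Using the CDF:
P(X ≤ 136.22) = 0.950784

This means there's approximately a 95.1% chance that X is at most 136.22.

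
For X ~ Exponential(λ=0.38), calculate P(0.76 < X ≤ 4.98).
0.598452

We have X ~ Exponential(λ=0.38).

To find P(0.76 < X ≤ 4.98), we use:
P(0.76 < X ≤ 4.98) = P(X ≤ 4.98) - P(X ≤ 0.76)
                 = F(4.98) - F(0.76)
                 = 0.849290 - 0.250838
                 = 0.598452

So there's approximately a 59.8% chance that X falls in this range.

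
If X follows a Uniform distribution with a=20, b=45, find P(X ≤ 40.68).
0.827200

We have X ~ Uniform(a=20, b=45).

The CDF gives us P(X ≤ k).

Using the CDF:
P(X ≤ 40.68) = 0.827200

This means there's approximately a 82.7% chance that X is at most 40.68.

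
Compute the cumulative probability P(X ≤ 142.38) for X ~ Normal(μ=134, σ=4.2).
0.976992

We have X ~ Normal(μ=134, σ=4.2).

The CDF gives us P(X ≤ k).

Using the CDF:
P(X ≤ 142.38) = 0.976992

This means there's approximately a 97.7% chance that X is at most 142.38.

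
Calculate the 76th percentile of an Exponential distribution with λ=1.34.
1.0650

We have X ~ Exponential(λ=1.34).

We want to find x such that P(X ≤ x) = 0.76.

This is the 76th percentile, which means 76% of values fall below this point.

Using the inverse CDF (quantile function):
x = F⁻¹(0.76) = 1.0650

Verification: P(X ≤ 1.0650) = 0.76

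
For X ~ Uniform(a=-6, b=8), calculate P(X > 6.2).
0.128571

We have X ~ Uniform(a=-6, b=8).

P(X > 6.2) = 1 - P(X ≤ 6.2)
                = 1 - F(6.2)
                = 1 - 0.871429
                = 0.128571

So there's approximately a 12.9% chance that X exceeds 6.2.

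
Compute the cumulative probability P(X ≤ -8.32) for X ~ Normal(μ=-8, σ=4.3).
0.470339

We have X ~ Normal(μ=-8, σ=4.3).

The CDF gives us P(X ≤ k).

Using the CDF:
P(X ≤ -8.32) = 0.470339

This means there's approximately a 47.0% chance that X is at most -8.32.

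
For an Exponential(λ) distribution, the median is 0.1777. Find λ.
λ = 3.9007

For X ~ Exponential(λ), the CDF is F(x) = 1 - e^(-λx).
The median m satisfies F(m) = 0.5:
1 - e^(-λm) = 0.5
e^(-λm) = 0.5
λm = ln(2)
m = ln(2) / λ

Given m = 0.1777:
λ = ln(2) / 0.1777 = 0.693147 / 0.1777 = 3.9007

Verification: ln(2) / 3.9007 = 0.1777 ✓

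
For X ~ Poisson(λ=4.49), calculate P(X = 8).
0.045969

We have X ~ Poisson(λ=4.49).

For a Poisson distribution, the PMF gives us the probability of each outcome.

Using the PMF formula:
P(X = 8) = 0.045969

Rounded to 4 decimal places: 0.0460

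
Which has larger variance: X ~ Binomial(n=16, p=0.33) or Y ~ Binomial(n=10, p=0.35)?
X has larger variance (3.5376 > 2.2750)

Compute the variance for each distribution:

X ~ Binomial(n=16, p=0.33):
Var(X) = 3.5376

Y ~ Binomial(n=10, p=0.35):
Var(Y) = 2.2750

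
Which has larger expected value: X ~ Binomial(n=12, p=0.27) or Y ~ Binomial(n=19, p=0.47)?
Y has larger mean (8.9300 > 3.2400)

Compute the expected value for each distribution:

X ~ Binomial(n=12, p=0.27):
E[X] = 3.2400

Y ~ Binomial(n=19, p=0.47):
E[Y] = 8.9300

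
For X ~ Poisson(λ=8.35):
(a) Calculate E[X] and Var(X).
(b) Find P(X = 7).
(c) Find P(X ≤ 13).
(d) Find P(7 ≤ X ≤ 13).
(a) E[X] = 8.3500, Var(X) = 8.3500
(b) P(X = 7) = 0.132744
(c) P(X ≤ 13) = 0.954282
(d) P(7 ≤ X ≤ 13) = 0.681764

We have X ~ Poisson(λ=8.35).

(a) Moments:
E[X] = 8.3500
Var(X) = 8.3500
σ = √Var(X) = 2.8896

(b) Point probability using PMF:
P(X = 7) = 0.132744

(c) Cumulative probability using CDF:
P(X ≤ 13) = F(13) = 0.954282

(d) Range probability:
P(7 ≤ X ≤ 13) = P(X ≤ 13) - P(X ≤ 6)
                   = F(13) - F(6)
                   = 0.954282 - 0.272518
                   = 0.681764

This means approximately 68.2% of outcomes fall in the interval [7, 13].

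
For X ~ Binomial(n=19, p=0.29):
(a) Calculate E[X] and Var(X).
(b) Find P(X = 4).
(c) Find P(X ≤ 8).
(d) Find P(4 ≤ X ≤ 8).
(a) E[X] = 5.5100, Var(X) = 3.9121
(b) P(X = 4) = 0.161009
(c) P(X ≤ 8) = 0.930552
(d) P(4 ≤ X ≤ 8) = 0.776350

We have X ~ Binomial(n=19, p=0.29).

(a) Moments:
E[X] = 5.5100
Var(X) = 3.9121
σ = √Var(X) = 1.9779

(b) Point probability using PMF:
P(X = 4) = 0.161009

(c) Cumulative probability using CDF:
P(X ≤ 8) = F(8) = 0.930552

(d) Range probability:
P(4 ≤ X ≤ 8) = P(X ≤ 8) - P(X ≤ 3)
                   = F(8) - F(3)
                   = 0.930552 - 0.154202
                   = 0.776350

This means approximately 77.6% of outcomes fall in the interval [4, 8].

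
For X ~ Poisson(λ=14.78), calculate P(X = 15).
0.102269

We have X ~ Poisson(λ=14.78).

For a Poisson distribution, the PMF gives us the probability of each outcome.

Using the PMF formula:
P(X = 15) = 0.102269

Rounded to 4 decimal places: 0.1023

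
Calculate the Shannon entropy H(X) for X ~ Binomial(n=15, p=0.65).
2.0295 nats

We have X ~ Binomial(n=15, p=0.65).

The Shannon entropy measures the uncertainty or information content of the distribution.

For a Binomial distribution with n=15, p=0.65:
H(X) = 2.0295 nats

(In bits, this would be 2.9280 bits.)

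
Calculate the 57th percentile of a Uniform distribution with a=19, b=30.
25.2700

We have X ~ Uniform(a=19, b=30).

We want to find x such that P(X ≤ x) = 0.57.

This is the 57th percentile, which means 57% of values fall below this point.

Using the inverse CDF (quantile function):
x = F⁻¹(0.57) = 25.2700

Verification: P(X ≤ 25.2700) = 0.57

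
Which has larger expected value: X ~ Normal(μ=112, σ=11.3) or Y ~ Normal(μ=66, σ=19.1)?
X has larger mean (112.0000 > 66.0000)

Compute the expected value for each distribution:

X ~ Normal(μ=112, σ=11.3):
E[X] = 112.0000

Y ~ Normal(μ=66, σ=19.1):
E[Y] = 66.0000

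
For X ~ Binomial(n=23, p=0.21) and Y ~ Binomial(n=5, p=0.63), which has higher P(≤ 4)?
Y has higher probability (P(Y ≤ 4) = 0.9008 > P(X ≤ 4) = 0.4529)

Compute P(≤ 4) for each distribution:

X ~ Binomial(n=23, p=0.21):
P(X ≤ 4) = 0.4529

Y ~ Binomial(n=5, p=0.63):
P(Y ≤ 4) = 0.9008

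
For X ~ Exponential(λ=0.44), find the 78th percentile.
3.4412

We have X ~ Exponential(λ=0.44).

We want to find x such that P(X ≤ x) = 0.78.

This is the 78th percentile, which means 78% of values fall below this point.

Using the inverse CDF (quantile function):
x = F⁻¹(0.78) = 3.4412

Verification: P(X ≤ 3.4412) = 0.78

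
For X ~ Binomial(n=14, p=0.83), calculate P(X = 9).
0.053139

We have X ~ Binomial(n=14, p=0.83).

For a Binomial distribution, the PMF gives us the probability of each outcome.

Using the PMF formula:
P(X = 9) = 0.053139

Rounded to 4 decimal places: 0.0531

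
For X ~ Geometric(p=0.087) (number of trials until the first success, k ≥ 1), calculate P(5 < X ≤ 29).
0.562994

We have X ~ Geometric(p=0.087) (number of trials until the first success, k ≥ 1).

To find P(5 < X ≤ 29), we use:
P(5 < X ≤ 29) = P(X ≤ 29) - P(X ≤ 5)
                 = F(29) - F(5)
                 = 0.928608 - 0.365614
                 = 0.562994

So there's approximately a 56.3% chance that X falls in this range.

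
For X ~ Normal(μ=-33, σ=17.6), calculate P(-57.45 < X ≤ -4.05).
0.867618

We have X ~ Normal(μ=-33, σ=17.6).

To find P(-57.45 < X ≤ -4.05), we use:
P(-57.45 < X ≤ -4.05) = P(X ≤ -4.05) - P(X ≤ -57.45)
                 = F(-4.05) - F(-57.45)
                 = 0.950003 - 0.082385
                 = 0.867618

So there's approximately a 86.8% chance that X falls in this range.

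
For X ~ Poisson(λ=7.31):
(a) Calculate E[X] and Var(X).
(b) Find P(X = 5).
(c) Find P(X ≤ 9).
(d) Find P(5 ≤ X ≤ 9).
(a) E[X] = 7.3100, Var(X) = 7.3100
(b) P(X = 5) = 0.116336
(c) P(X ≤ 9) = 0.797723
(d) P(5 ≤ X ≤ 9) = 0.651180

We have X ~ Poisson(λ=7.31).

(a) Moments:
E[X] = 7.3100
Var(X) = 7.3100
σ = √Var(X) = 2.7037

(b) Point probability using PMF:
P(X = 5) = 0.116336

(c) Cumulative probability using CDF:
P(X ≤ 9) = F(9) = 0.797723

(d) Range probability:
P(5 ≤ X ≤ 9) = P(X ≤ 9) - P(X ≤ 4)
                   = F(9) - F(4)
                   = 0.797723 - 0.146542
                   = 0.651180

This means approximately 65.1% of outcomes fall in the interval [5, 9].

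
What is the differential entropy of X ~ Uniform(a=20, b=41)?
3.0445 nats

We have X ~ Uniform(a=20, b=41).

The differential entropy measures the uncertainty or information content of the distribution.

For a Uniform distribution with a=20, b=41:
h(X) = 3.0445 nats

(In bits, this would be 4.3923 bits.)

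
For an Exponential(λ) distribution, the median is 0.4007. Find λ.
λ = 1.7298

For X ~ Exponential(λ), the CDF is F(x) = 1 - e^(-λx).
The median m satisfies F(m) = 0.5:
1 - e^(-λm) = 0.5
e^(-λm) = 0.5
λm = ln(2)
m = ln(2) / λ

Given m = 0.4007:
λ = ln(2) / 0.4007 = 0.693147 / 0.4007 = 1.7298

Verification: ln(2) / 1.7298 = 0.4007 ✓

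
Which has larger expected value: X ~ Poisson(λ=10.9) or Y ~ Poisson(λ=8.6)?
X has larger mean (10.9000 > 8.6000)

Compute the expected value for each distribution:

X ~ Poisson(λ=10.9):
E[X] = 10.9000

Y ~ Poisson(λ=8.6):
E[Y] = 8.6000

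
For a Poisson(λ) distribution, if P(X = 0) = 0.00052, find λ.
λ = 7.5617

For a Poisson(λ) distribution, the PMF at 0 is:
P(X = 0) = λ^0 e^(-λ) / 0! = e^(-λ)

Given P(X = 0) = 0.00052:
e^(-λ) = 0.00052
-λ = ln(0.00052)
λ = -ln(0.00052) = 7.5617

Verification: e^(-7.5617) = 0.00052 ✓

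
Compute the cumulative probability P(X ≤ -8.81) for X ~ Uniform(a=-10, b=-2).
0.148750

We have X ~ Uniform(a=-10, b=-2).

The CDF gives us P(X ≤ k).

Using the CDF:
P(X ≤ -8.81) = 0.148750

This means there's approximately a 14.9% chance that X is at most -8.81.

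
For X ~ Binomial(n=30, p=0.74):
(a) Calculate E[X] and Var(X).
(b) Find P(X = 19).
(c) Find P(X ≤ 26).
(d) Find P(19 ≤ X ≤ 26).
(a) E[X] = 22.2000, Var(X) = 5.7720
(b) P(X = 19) = 0.065693
(c) P(X ≤ 26) = 0.971188
(d) P(19 ≤ X ≤ 26) = 0.905141

We have X ~ Binomial(n=30, p=0.74).

(a) Moments:
E[X] = 22.2000
Var(X) = 5.7720
σ = √Var(X) = 2.4025

(b) Point probability using PMF:
P(X = 19) = 0.065693

(c) Cumulative probability using CDF:
P(X ≤ 26) = F(26) = 0.971188

(d) Range probability:
P(19 ≤ X ≤ 26) = P(X ≤ 26) - P(X ≤ 18)
                   = F(26) - F(18)
                   = 0.971188 - 0.066047
                   = 0.905141

This means approximately 90.5% of outcomes fall in the interval [19, 26].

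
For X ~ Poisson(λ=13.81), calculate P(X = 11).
0.087774

We have X ~ Poisson(λ=13.81).

For a Poisson distribution, the PMF gives us the probability of each outcome.

Using the PMF formula:
P(X = 11) = 0.087774

Rounded to 4 decimal places: 0.0878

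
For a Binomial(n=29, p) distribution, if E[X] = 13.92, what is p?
p = 0.48

For a Binomial(n, p) distribution:
E[X] = n × p

Given n = 29 and E[X] = 13.92:
13.92 = 29 × p
p = 13.92 / 29 = 0.48

Verification: Binomial(29, 0.48) has E[X] = 13.92 ✓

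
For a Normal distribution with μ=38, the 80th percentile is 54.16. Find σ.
σ = 19.2010

For X ~ Normal(μ, σ), the p-th percentile satisfies x = μ + z_p × σ,
where z_p = Φ⁻¹(p) is the standard normal quantile.

Step 1: z_{0.8} = Φ⁻¹(0.8) = 0.8416

Step 2: Solve for σ:
54.16 = 38 + 0.8416 × σ
σ = (54.16 - 38) / 0.8416
σ = 16.16 / 0.8416
σ = 19.2010

Verification: μ + z × σ = 38 + 0.8416 × 19.2010 = 54.16 ✓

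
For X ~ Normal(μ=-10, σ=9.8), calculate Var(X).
96.0400

We have X ~ Normal(μ=-10, σ=9.8).

For a Normal distribution with μ=-10, σ=9.8:
Var(X) = 96.0400

The variance measures the spread of the distribution around the mean.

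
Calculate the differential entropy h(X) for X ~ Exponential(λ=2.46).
0.0998 nats

We have X ~ Exponential(λ=2.46).

The differential entropy measures the uncertainty or information content of the distribution.

For an Exponential distribution with λ=2.46:
h(X) = 0.0998 nats

(In bits, this would be 0.1440 bits.)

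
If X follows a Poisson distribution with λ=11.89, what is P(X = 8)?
0.067947

We have X ~ Poisson(λ=11.89).

For a Poisson distribution, the PMF gives us the probability of each outcome.

Using the PMF formula:
P(X = 8) = 0.067947

Rounded to 4 decimal places: 0.0679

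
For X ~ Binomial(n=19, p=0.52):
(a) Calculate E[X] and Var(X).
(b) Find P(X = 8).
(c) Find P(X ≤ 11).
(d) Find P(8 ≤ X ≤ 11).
(a) E[X] = 9.8800, Var(X) = 4.7424
(b) P(X = 8) = 0.125921
(c) P(X ≤ 11) = 0.770579
(d) P(8 ≤ X ≤ 11) = 0.633371

We have X ~ Binomial(n=19, p=0.52).

(a) Moments:
E[X] = 9.8800
Var(X) = 4.7424
σ = √Var(X) = 2.1777

(b) Point probability using PMF:
P(X = 8) = 0.125921

(c) Cumulative probability using CDF:
P(X ≤ 11) = F(11) = 0.770579

(d) Range probability:
P(8 ≤ X ≤ 11) = P(X ≤ 11) - P(X ≤ 7)
                   = F(11) - F(7)
                   = 0.770579 - 0.137208
                   = 0.633371

This means approximately 63.3% of outcomes fall in the interval [8, 11].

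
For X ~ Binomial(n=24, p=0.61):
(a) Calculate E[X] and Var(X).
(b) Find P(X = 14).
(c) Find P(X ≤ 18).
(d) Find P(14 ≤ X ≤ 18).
(a) E[X] = 14.6400, Var(X) = 5.7096
(b) P(X = 14) = 0.157688
(c) P(X ≤ 18) = 0.950864
(d) P(14 ≤ X ≤ 18) = 0.638025

We have X ~ Binomial(n=24, p=0.61).

(a) Moments:
E[X] = 14.6400
Var(X) = 5.7096
σ = √Var(X) = 2.3895

(b) Point probability using PMF:
P(X = 14) = 0.157688

(c) Cumulative probability using CDF:
P(X ≤ 18) = F(18) = 0.950864

(d) Range probability:
P(14 ≤ X ≤ 18) = P(X ≤ 18) - P(X ≤ 13)
                   = F(18) - F(13)
                   = 0.950864 - 0.312839
                   = 0.638025

This means approximately 63.8% of outcomes fall in the interval [14, 18].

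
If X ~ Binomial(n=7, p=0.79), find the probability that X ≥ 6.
0.549378

We have X ~ Binomial(n=7, p=0.79).

For discrete distributions, P(X ≥ 6) = 1 - P(X ≤ 5).

P(X ≤ 5) = 0.450622
P(X ≥ 6) = 1 - 0.450622 = 0.549378

So there's approximately a 54.9% chance that X is at least 6.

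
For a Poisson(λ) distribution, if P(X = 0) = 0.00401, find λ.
λ = 5.5190

For a Poisson(λ) distribution, the PMF at 0 is:
P(X = 0) = λ^0 e^(-λ) / 0! = e^(-λ)

Given P(X = 0) = 0.00401:
e^(-λ) = 0.00401
-λ = ln(0.00401)
λ = -ln(0.00401) = 5.5190

Verification: e^(-5.5190) = 0.00401 ✓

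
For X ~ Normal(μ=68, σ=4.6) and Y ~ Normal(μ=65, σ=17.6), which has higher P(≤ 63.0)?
Y has higher probability (P(Y ≤ 63.0) = 0.4548 > P(X ≤ 63.0) = 0.1385)

Compute P(≤ 63.0) for each distribution:

X ~ Normal(μ=68, σ=4.6):
P(X ≤ 63.0) = 0.1385

Y ~ Normal(μ=65, σ=17.6):
P(Y ≤ 63.0) = 0.4548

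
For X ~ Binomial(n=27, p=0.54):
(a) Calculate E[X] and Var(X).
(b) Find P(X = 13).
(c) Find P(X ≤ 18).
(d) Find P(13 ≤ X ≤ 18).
(a) E[X] = 14.5800, Var(X) = 6.7068
(b) P(X = 13) = 0.126480
(c) P(X ≤ 18) = 0.936599
(d) P(13 ≤ X ≤ 18) = 0.725922

We have X ~ Binomial(n=27, p=0.54).

(a) Moments:
E[X] = 14.5800
Var(X) = 6.7068
σ = √Var(X) = 2.5897

(b) Point probability using PMF:
P(X = 13) = 0.126480

(c) Cumulative probability using CDF:
P(X ≤ 18) = F(18) = 0.936599

(d) Range probability:
P(13 ≤ X ≤ 18) = P(X ≤ 18) - P(X ≤ 12)
                   = F(18) - F(12)
                   = 0.936599 - 0.210677
                   = 0.725922

This means approximately 72.6% of outcomes fall in the interval [13, 18].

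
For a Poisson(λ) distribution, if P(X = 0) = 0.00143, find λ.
λ = 6.5501

For a Poisson(λ) distribution, the PMF at 0 is:
P(X = 0) = λ^0 e^(-λ) / 0! = e^(-λ)

Given P(X = 0) = 0.00143:
e^(-λ) = 0.00143
-λ = ln(0.00143)
λ = -ln(0.00143) = 6.5501

Verification: e^(-6.5501) = 0.00143 ✓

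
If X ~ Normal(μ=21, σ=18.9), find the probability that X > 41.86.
0.134861

We have X ~ Normal(μ=21, σ=18.9).

P(X > 41.86) = 1 - P(X ≤ 41.86)
                = 1 - F(41.86)
                = 1 - 0.865139
                = 0.134861

So there's approximately a 13.5% chance that X exceeds 41.86.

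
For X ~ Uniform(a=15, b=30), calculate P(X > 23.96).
0.402667

We have X ~ Uniform(a=15, b=30).

P(X > 23.96) = 1 - P(X ≤ 23.96)
                = 1 - F(23.96)
                = 1 - 0.597333
                = 0.402667

So there's approximately a 40.3% chance that X exceeds 23.96.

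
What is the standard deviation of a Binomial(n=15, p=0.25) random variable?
1.6771

We have X ~ Binomial(n=15, p=0.25).

For a Binomial distribution with n=15, p=0.25:
σ = √Var(X) = 1.6771

The standard deviation is the square root of the variance.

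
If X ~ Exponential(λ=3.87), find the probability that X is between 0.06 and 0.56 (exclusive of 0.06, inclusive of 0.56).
0.678290

We have X ~ Exponential(λ=3.87).

To find P(0.06 < X ≤ 0.56), we use:
P(0.06 < X ≤ 0.56) = P(X ≤ 0.56) - P(X ≤ 0.06)
                 = F(0.56) - F(0.06)
                 = 0.885502 - 0.207212
                 = 0.678290

So there's approximately a 67.8% chance that X falls in this range.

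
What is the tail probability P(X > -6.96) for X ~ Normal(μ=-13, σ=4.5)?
0.089762

We have X ~ Normal(μ=-13, σ=4.5).

P(X > -6.96) = 1 - P(X ≤ -6.96)
                = 1 - F(-6.96)
                = 1 - 0.910238
                = 0.089762

So there's approximately a 9.0% chance that X exceeds -6.96.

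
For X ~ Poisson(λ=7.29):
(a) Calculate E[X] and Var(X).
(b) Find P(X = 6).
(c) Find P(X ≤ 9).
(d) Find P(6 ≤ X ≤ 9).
(a) E[X] = 7.2900, Var(X) = 7.2900
(b) P(X = 6) = 0.142241
(c) P(X ≤ 9) = 0.799915
(d) P(6 ≤ X ≤ 9) = 0.534703

We have X ~ Poisson(λ=7.29).

(a) Moments:
E[X] = 7.2900
Var(X) = 7.2900
σ = √Var(X) = 2.7000

(b) Point probability using PMF:
P(X = 6) = 0.142241

(c) Cumulative probability using CDF:
P(X ≤ 9) = F(9) = 0.799915

(d) Range probability:
P(6 ≤ X ≤ 9) = P(X ≤ 9) - P(X ≤ 5)
                   = F(9) - F(5)
                   = 0.799915 - 0.265212
                   = 0.534703

This means approximately 53.5% of outcomes fall in the interval [6, 9].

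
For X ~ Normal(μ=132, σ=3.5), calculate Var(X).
12.2500

We have X ~ Normal(μ=132, σ=3.5).

For a Normal distribution with μ=132, σ=3.5:
Var(X) = 12.2500

The variance measures the spread of the distribution around the mean.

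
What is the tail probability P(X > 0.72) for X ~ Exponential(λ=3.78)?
0.065769

We have X ~ Exponential(λ=3.78).

P(X > 0.72) = 1 - P(X ≤ 0.72)
                = 1 - F(0.72)
                = 1 - 0.934231
                = 0.065769

So there's approximately a 6.6% chance that X exceeds 0.72.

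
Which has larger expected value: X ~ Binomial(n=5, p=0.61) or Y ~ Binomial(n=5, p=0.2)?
X has larger mean (3.0500 > 1.0000)

Compute the expected value for each distribution:

X ~ Binomial(n=5, p=0.61):
E[X] = 3.0500

Y ~ Binomial(n=5, p=0.2):
E[Y] = 1.0000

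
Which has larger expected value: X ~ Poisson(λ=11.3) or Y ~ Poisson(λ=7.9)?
X has larger mean (11.3000 > 7.9000)

Compute the expected value for each distribution:

X ~ Poisson(λ=11.3):
E[X] = 11.3000

Y ~ Poisson(λ=7.9):
E[Y] = 7.9000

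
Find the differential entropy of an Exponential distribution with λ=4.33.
-0.4656 nats

We have X ~ Exponential(λ=4.33).

The differential entropy measures the uncertainty or information content of the distribution.

For an Exponential distribution with λ=4.33:
h(X) = -0.4656 nats

(In bits, this would be -0.6717 bits.)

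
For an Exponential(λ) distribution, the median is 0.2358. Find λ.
λ = 2.9396

For X ~ Exponential(λ), the CDF is F(x) = 1 - e^(-λx).
The median m satisfies F(m) = 0.5:
1 - e^(-λm) = 0.5
e^(-λm) = 0.5
λm = ln(2)
m = ln(2) / λ

Given m = 0.2358:
λ = ln(2) / 0.2358 = 0.693147 / 0.2358 = 2.9396

Verification: ln(2) / 2.9396 = 0.2358 ✓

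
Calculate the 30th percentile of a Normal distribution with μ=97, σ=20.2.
86.4071

We have X ~ Normal(μ=97, σ=20.2).

We want to find x such that P(X ≤ x) = 0.3.

This is the 30th percentile, which means 30% of values fall below this point.

Using the inverse CDF (quantile function):
x = F⁻¹(0.3) = 86.4071

Verification: P(X ≤ 86.4071) = 0.3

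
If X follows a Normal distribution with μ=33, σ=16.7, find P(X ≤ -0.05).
0.023906

We have X ~ Normal(μ=33, σ=16.7).

The CDF gives us P(X ≤ k).

Using the CDF:
P(X ≤ -0.05) = 0.023906

This means there's approximately a 2.4% chance that X is at most -0.05.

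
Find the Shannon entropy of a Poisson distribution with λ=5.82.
2.2835 nats

We have X ~ Poisson(λ=5.82).

The Shannon entropy measures the uncertainty or information content of the distribution.

For a Poisson distribution with λ=5.82:
H(X) = 2.2835 nats

(In bits, this would be 3.2944 bits.)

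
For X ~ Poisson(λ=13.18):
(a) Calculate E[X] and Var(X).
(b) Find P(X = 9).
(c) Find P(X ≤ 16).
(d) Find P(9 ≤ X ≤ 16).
(a) E[X] = 13.1800, Var(X) = 13.1800
(b) P(X = 9) = 0.062442
(c) P(X ≤ 16) = 0.822288
(d) P(9 ≤ X ≤ 16) = 0.730481

We have X ~ Poisson(λ=13.18).

(a) Moments:
E[X] = 13.1800
Var(X) = 13.1800
σ = √Var(X) = 3.6304

(b) Point probability using PMF:
P(X = 9) = 0.062442

(c) Cumulative probability using CDF:
P(X ≤ 16) = F(16) = 0.822288

(d) Range probability:
P(9 ≤ X ≤ 16) = P(X ≤ 16) - P(X ≤ 8)
                   = F(16) - F(8)
                   = 0.822288 - 0.091807
                   = 0.730481

This means approximately 73.0% of outcomes fall in the interval [9, 16].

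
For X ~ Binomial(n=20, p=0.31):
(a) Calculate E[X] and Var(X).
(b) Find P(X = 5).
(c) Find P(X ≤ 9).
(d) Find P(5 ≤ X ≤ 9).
(a) E[X] = 6.2000, Var(X) = 4.2780
(b) P(X = 5) = 0.169820
(c) P(X ≤ 9) = 0.940938
(d) P(5 ≤ X ≤ 9) = 0.732031

We have X ~ Binomial(n=20, p=0.31).

(a) Moments:
E[X] = 6.2000
Var(X) = 4.2780
σ = √Var(X) = 2.0683

(b) Point probability using PMF:
P(X = 5) = 0.169820

(c) Cumulative probability using CDF:
P(X ≤ 9) = F(9) = 0.940938

(d) Range probability:
P(5 ≤ X ≤ 9) = P(X ≤ 9) - P(X ≤ 4)
                   = F(9) - F(4)
                   = 0.940938 - 0.208907
                   = 0.732031

This means approximately 73.2% of outcomes fall in the interval [5, 9].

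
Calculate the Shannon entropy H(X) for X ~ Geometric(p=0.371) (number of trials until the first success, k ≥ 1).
1.7776 nats

We have X ~ Geometric(p=0.371) (number of trials until the first success, k ≥ 1).

The Shannon entropy measures the uncertainty or information content of the distribution.

For a Geometric distribution with p=0.371 (number of trials until the first success, k ≥ 1):
H(X) = 1.7776 nats

(In bits, this would be 2.5645 bits.)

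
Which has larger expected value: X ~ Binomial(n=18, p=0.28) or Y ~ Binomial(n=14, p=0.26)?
X has larger mean (5.0400 > 3.6400)

Compute the expected value for each distribution:

X ~ Binomial(n=18, p=0.28):
E[X] = 5.0400

Y ~ Binomial(n=14, p=0.26):
E[Y] = 3.6400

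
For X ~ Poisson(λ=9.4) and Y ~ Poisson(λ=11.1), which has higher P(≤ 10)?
X has higher probability (P(X ≤ 10) = 0.6576 > P(Y ≤ 10) = 0.4480)

Compute P(≤ 10) for each distribution:

X ~ Poisson(λ=9.4):
P(X ≤ 10) = 0.6576

Y ~ Poisson(λ=11.1):
P(Y ≤ 10) = 0.4480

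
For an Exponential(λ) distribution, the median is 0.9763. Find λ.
λ = 0.7100

For X ~ Exponential(λ), the CDF is F(x) = 1 - e^(-λx).
The median m satisfies F(m) = 0.5:
1 - e^(-λm) = 0.5
e^(-λm) = 0.5
λm = ln(2)
m = ln(2) / λ

Given m = 0.9763:
λ = ln(2) / 0.9763 = 0.693147 / 0.9763 = 0.7100

Verification: ln(2) / 0.7100 = 0.9763 ✓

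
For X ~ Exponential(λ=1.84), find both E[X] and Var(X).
E[X] = 0.5435, Var(X) = 0.2954

We have X ~ Exponential(λ=1.84).

For an Exponential distribution with λ=1.84:

Expected value:
E[X] = 0.5435

Variance:
Var(X) = 0.2954

Standard deviation:
σ = √Var(X) = 0.5435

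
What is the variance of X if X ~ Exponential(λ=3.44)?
0.0845

We have X ~ Exponential(λ=3.44).

For an Exponential distribution with λ=3.44:
Var(X) = 0.0845

The variance measures the spread of the distribution around the mean.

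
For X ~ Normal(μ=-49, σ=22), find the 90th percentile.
-20.8059

We have X ~ Normal(μ=-49, σ=22).

We want to find x such that P(X ≤ x) = 0.9.

This is the 90th percentile, which means 90% of values fall below this point.

Using the inverse CDF (quantile function):
x = F⁻¹(0.9) = -20.8059

Verification: P(X ≤ -20.8059) = 0.9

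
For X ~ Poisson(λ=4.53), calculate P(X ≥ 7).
0.172812

We have X ~ Poisson(λ=4.53).

For discrete distributions, P(X ≥ 7) = 1 - P(X ≤ 6).

P(X ≤ 6) = 0.827188
P(X ≥ 7) = 1 - 0.827188 = 0.172812

So there's approximately a 17.3% chance that X is at least 7.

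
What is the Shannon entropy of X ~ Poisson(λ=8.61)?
2.4850 nats

We have X ~ Poisson(λ=8.61).

The Shannon entropy measures the uncertainty or information content of the distribution.

For a Poisson distribution with λ=8.61:
H(X) = 2.4850 nats

(In bits, this would be 3.5852 bits.)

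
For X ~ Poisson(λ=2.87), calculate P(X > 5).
0.071383

We have X ~ Poisson(λ=2.87).

P(X > 5) = 1 - P(X ≤ 5)
                = 1 - F(5)
                = 1 - 0.928617
                = 0.071383

So there's approximately a 7.1% chance that X exceeds 5.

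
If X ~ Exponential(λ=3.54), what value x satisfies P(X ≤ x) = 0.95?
0.8463

We have X ~ Exponential(λ=3.54).

We want to find x such that P(X ≤ x) = 0.95.

This is the 95th percentile, which means 95% of values fall below this point.

Using the inverse CDF (quantile function):
x = F⁻¹(0.95) = 0.8463

Verification: P(X ≤ 0.8463) = 0.95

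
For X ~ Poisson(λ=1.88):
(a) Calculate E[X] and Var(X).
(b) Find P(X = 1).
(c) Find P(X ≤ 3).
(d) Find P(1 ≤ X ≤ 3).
(a) E[X] = 1.8800, Var(X) = 1.8800
(b) P(X = 1) = 0.286869
(c) P(X ≤ 3) = 0.878102
(d) P(1 ≤ X ≤ 3) = 0.725512

We have X ~ Poisson(λ=1.88).

(a) Moments:
E[X] = 1.8800
Var(X) = 1.8800
σ = √Var(X) = 1.3711

(b) Point probability using PMF:
P(X = 1) = 0.286869

(c) Cumulative probability using CDF:
P(X ≤ 3) = F(3) = 0.878102

(d) Range probability:
P(1 ≤ X ≤ 3) = P(X ≤ 3) - P(X ≤ 0)
                   = F(3) - F(0)
                   = 0.878102 - 0.152590
                   = 0.725512

This means approximately 72.6% of outcomes fall in the interval [1, 3].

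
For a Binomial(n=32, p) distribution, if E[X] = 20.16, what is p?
p = 0.63

For a Binomial(n, p) distribution:
E[X] = n × p

Given n = 32 and E[X] = 20.16:
20.16 = 32 × p
p = 20.16 / 32 = 0.63

Verification: Binomial(32, 0.63) has E[X] = 20.16 ✓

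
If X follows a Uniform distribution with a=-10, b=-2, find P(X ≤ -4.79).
0.651250

We have X ~ Uniform(a=-10, b=-2).

The CDF gives us P(X ≤ k).

Using the CDF:
P(X ≤ -4.79) = 0.651250

This means there's approximately a 65.1% chance that X is at most -4.79.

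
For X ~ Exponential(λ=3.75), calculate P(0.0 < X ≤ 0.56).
0.877544

We have X ~ Exponential(λ=3.75).

To find P(0.0 < X ≤ 0.56), we use:
P(0.0 < X ≤ 0.56) = P(X ≤ 0.56) - P(X ≤ 0.0)
                 = F(0.56) - F(0.0)
                 = 0.877544 - 0.000000
                 = 0.877544

So there's approximately a 87.8% chance that X falls in this range.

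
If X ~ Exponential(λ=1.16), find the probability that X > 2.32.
0.067800

We have X ~ Exponential(λ=1.16).

P(X > 2.32) = 1 - P(X ≤ 2.32)
                = 1 - F(2.32)
                = 1 - 0.932200
                = 0.067800

So there's approximately a 6.8% chance that X exceeds 2.32.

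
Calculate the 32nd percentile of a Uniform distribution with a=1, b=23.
8.0400

We have X ~ Uniform(a=1, b=23).

We want to find x such that P(X ≤ x) = 0.32.

This is the 32nd percentile, which means 32% of values fall below this point.

Using the inverse CDF (quantile function):
x = F⁻¹(0.32) = 8.0400

Verification: P(X ≤ 8.0400) = 0.32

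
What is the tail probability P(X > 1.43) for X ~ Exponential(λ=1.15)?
0.193109

We have X ~ Exponential(λ=1.15).

P(X > 1.43) = 1 - P(X ≤ 1.43)
                = 1 - F(1.43)
                = 1 - 0.806891
                = 0.193109

So there's approximately a 19.3% chance that X exceeds 1.43.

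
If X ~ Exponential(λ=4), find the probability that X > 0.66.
0.071361

We have X ~ Exponential(λ=4).

P(X > 0.66) = 1 - P(X ≤ 0.66)
                = 1 - F(0.66)
                = 1 - 0.928639
                = 0.071361

So there's approximately a 7.1% chance that X exceeds 0.66.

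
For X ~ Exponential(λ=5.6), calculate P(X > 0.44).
0.085094

We have X ~ Exponential(λ=5.6).

P(X > 0.44) = 1 - P(X ≤ 0.44)
                = 1 - F(0.44)
                = 1 - 0.914906
                = 0.085094

So there's approximately a 8.5% chance that X exceeds 0.44.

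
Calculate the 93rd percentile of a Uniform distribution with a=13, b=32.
30.6700

We have X ~ Uniform(a=13, b=32).

We want to find x such that P(X ≤ x) = 0.93.

This is the 93rd percentile, which means 93% of values fall below this point.

Using the inverse CDF (quantile function):
x = F⁻¹(0.93) = 30.6700

Verification: P(X ≤ 30.6700) = 0.93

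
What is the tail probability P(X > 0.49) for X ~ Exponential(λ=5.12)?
0.081366

We have X ~ Exponential(λ=5.12).

P(X > 0.49) = 1 - P(X ≤ 0.49)
                = 1 - F(0.49)
                = 1 - 0.918634
                = 0.081366

So there's approximately a 8.1% chance that X exceeds 0.49.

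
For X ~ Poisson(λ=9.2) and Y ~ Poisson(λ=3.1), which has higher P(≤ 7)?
Y has higher probability (P(Y ≤ 7) = 0.9858 > P(X ≤ 7) = 0.3010)

Compute P(≤ 7) for each distribution:

X ~ Poisson(λ=9.2):
P(X ≤ 7) = 0.3010

Y ~ Poisson(λ=3.1):
P(Y ≤ 7) = 0.9858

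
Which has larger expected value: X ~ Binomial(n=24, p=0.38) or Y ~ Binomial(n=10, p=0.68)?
X has larger mean (9.1200 > 6.8000)

Compute the expected value for each distribution:

X ~ Binomial(n=24, p=0.38):
E[X] = 9.1200

Y ~ Binomial(n=10, p=0.68):
E[Y] = 6.8000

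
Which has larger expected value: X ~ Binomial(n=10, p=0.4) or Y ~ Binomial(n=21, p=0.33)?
Y has larger mean (6.9300 > 4.0000)

Compute the expected value for each distribution:

X ~ Binomial(n=10, p=0.4):
E[X] = 4.0000

Y ~ Binomial(n=21, p=0.33):
E[Y] = 6.9300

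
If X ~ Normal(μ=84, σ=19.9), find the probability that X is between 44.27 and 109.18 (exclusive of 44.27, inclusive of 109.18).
0.874182

We have X ~ Normal(μ=84, σ=19.9).

To find P(44.27 < X ≤ 109.18), we use:
P(44.27 < X ≤ 109.18) = P(X ≤ 109.18) - P(X ≤ 44.27)
                 = F(109.18) - F(44.27)
                 = 0.897123 - 0.022941
                 = 0.874182

So there's approximately a 87.4% chance that X falls in this range.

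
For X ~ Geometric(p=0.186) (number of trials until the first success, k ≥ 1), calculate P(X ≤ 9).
0.843101

We have X ~ Geometric(p=0.186) (number of trials until the first success, k ≥ 1).

The CDF gives us P(X ≤ k).

Using the CDF:
P(X ≤ 9) = 0.843101

This means there's approximately a 84.3% chance that X is at most 9.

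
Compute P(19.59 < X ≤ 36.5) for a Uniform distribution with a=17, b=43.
0.650385

We have X ~ Uniform(a=17, b=43).

To find P(19.59 < X ≤ 36.5), we use:
P(19.59 < X ≤ 36.5) = P(X ≤ 36.5) - P(X ≤ 19.59)
                 = F(36.5) - F(19.59)
                 = 0.750000 - 0.099615
                 = 0.650385

So there's approximately a 65.0% chance that X falls in this range.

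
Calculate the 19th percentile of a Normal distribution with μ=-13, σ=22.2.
-32.4893

We have X ~ Normal(μ=-13, σ=22.2).

We want to find x such that P(X ≤ x) = 0.19.

This is the 19th percentile, which means 19% of values fall below this point.

Using the inverse CDF (quantile function):
x = F⁻¹(0.19) = -32.4893

Verification: P(X ≤ -32.4893) = 0.19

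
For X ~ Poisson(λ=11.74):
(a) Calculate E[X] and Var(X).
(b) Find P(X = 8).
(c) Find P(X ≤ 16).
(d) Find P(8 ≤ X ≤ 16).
(a) E[X] = 11.7400, Var(X) = 11.7400
(b) P(X = 8) = 0.071319
(c) P(X ≤ 16) = 0.912214
(d) P(8 ≤ X ≤ 16) = 0.810721

We have X ~ Poisson(λ=11.74).

(a) Moments:
E[X] = 11.7400
Var(X) = 11.7400
σ = √Var(X) = 3.4264

(b) Point probability using PMF:
P(X = 8) = 0.071319

(c) Cumulative probability using CDF:
P(X ≤ 16) = F(16) = 0.912214

(d) Range probability:
P(8 ≤ X ≤ 16) = P(X ≤ 16) - P(X ≤ 7)
                   = F(16) - F(7)
                   = 0.912214 - 0.101493
                   = 0.810721

This means approximately 81.1% of outcomes fall in the interval [8, 16].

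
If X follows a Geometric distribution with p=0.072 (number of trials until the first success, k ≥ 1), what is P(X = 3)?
0.062005

We have X ~ Geometric(p=0.072) (number of trials until the first success, k ≥ 1).

For a Geometric distribution, the PMF gives us the probability of each outcome.

Using the PMF formula:
P(X = 3) = 0.062005

Rounded to 4 decimal places: 0.0620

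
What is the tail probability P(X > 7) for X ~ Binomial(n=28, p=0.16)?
0.067006

We have X ~ Binomial(n=28, p=0.16).

P(X > 7) = 1 - P(X ≤ 7)
                = 1 - F(7)
                = 1 - 0.932994
                = 0.067006

So there's approximately a 6.7% chance that X exceeds 7.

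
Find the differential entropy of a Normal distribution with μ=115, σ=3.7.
2.7273 nats

We have X ~ Normal(μ=115, σ=3.7).

The differential entropy measures the uncertainty or information content of the distribution.

For a Normal distribution with μ=115, σ=3.7:
h(X) = 2.7273 nats

(In bits, this would be 3.9346 bits.)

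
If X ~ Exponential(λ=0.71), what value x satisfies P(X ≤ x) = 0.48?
0.9210

We have X ~ Exponential(λ=0.71).

We want to find x such that P(X ≤ x) = 0.48.

This is the 48th percentile, which means 48% of values fall below this point.

Using the inverse CDF (quantile function):
x = F⁻¹(0.48) = 0.9210

Verification: P(X ≤ 0.9210) = 0.48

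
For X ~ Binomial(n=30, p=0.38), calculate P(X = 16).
0.034092

We have X ~ Binomial(n=30, p=0.38).

For a Binomial distribution, the PMF gives us the probability of each outcome.

Using the PMF formula:
P(X = 16) = 0.034092

Rounded to 4 decimal places: 0.0341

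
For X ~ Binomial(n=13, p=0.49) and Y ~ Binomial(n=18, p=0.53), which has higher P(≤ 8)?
X has higher probability (P(X ≤ 8) = 0.8817 > P(Y ≤ 8) = 0.3110)

Compute P(≤ 8) for each distribution:

X ~ Binomial(n=13, p=0.49):
P(X ≤ 8) = 0.8817

Y ~ Binomial(n=18, p=0.53):
P(Y ≤ 8) = 0.3110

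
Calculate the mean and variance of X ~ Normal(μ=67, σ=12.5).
E[X] = 67.0000, Var(X) = 156.2500

We have X ~ Normal(μ=67, σ=12.5).

For a Normal distribution with μ=67, σ=12.5:

Expected value:
E[X] = 67.0000

Variance:
Var(X) = 156.2500

Standard deviation:
σ = √Var(X) = 12.5000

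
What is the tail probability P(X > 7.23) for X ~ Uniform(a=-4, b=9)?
0.136154

We have X ~ Uniform(a=-4, b=9).

P(X > 7.23) = 1 - P(X ≤ 7.23)
                = 1 - F(7.23)
                = 1 - 0.863846
                = 0.136154

So there's approximately a 13.6% chance that X exceeds 7.23.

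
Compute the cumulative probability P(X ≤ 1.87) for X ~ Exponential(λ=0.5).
0.607414

We have X ~ Exponential(λ=0.5).

The CDF gives us P(X ≤ k).

Using the CDF:
P(X ≤ 1.87) = 0.607414

This means there's approximately a 60.7% chance that X is at most 1.87.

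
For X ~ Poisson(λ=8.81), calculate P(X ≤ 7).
0.346613

We have X ~ Poisson(λ=8.81).

The CDF gives us P(X ≤ k).

Using the CDF:
P(X ≤ 7) = 0.346613

This means there's approximately a 34.7% chance that X is at most 7.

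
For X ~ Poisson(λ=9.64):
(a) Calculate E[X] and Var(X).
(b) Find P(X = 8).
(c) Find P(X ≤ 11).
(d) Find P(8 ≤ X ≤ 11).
(a) E[X] = 9.6400, Var(X) = 9.6400
(b) P(X = 8) = 0.120364
(c) P(X ≤ 11) = 0.736897
(d) P(8 ≤ X ≤ 11) = 0.482486

We have X ~ Poisson(λ=9.64).

(a) Moments:
E[X] = 9.6400
Var(X) = 9.6400
σ = √Var(X) = 3.1048

(b) Point probability using PMF:
P(X = 8) = 0.120364

(c) Cumulative probability using CDF:
P(X ≤ 11) = F(11) = 0.736897

(d) Range probability:
P(8 ≤ X ≤ 11) = P(X ≤ 11) - P(X ≤ 7)
                   = F(11) - F(7)
                   = 0.736897 - 0.254411
                   = 0.482486

This means approximately 48.2% of outcomes fall in the interval [8, 11].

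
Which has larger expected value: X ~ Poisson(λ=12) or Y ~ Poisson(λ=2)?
X has larger mean (12.0000 > 2.0000)

Compute the expected value for each distribution:

X ~ Poisson(λ=12):
E[X] = 12.0000

Y ~ Poisson(λ=2):
E[Y] = 2.0000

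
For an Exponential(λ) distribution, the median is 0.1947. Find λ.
λ = 3.5601

For X ~ Exponential(λ), the CDF is F(x) = 1 - e^(-λx).
The median m satisfies F(m) = 0.5:
1 - e^(-λm) = 0.5
e^(-λm) = 0.5
λm = ln(2)
m = ln(2) / λ

Given m = 0.1947:
λ = ln(2) / 0.1947 = 0.693147 / 0.1947 = 3.5601

Verification: ln(2) / 3.5601 = 0.1947 ✓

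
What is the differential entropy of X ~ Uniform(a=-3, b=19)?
3.0910 nats

We have X ~ Uniform(a=-3, b=19).

The differential entropy measures the uncertainty or information content of the distribution.

For a Uniform distribution with a=-3, b=19:
h(X) = 3.0910 nats

(In bits, this would be 4.4594 bits.)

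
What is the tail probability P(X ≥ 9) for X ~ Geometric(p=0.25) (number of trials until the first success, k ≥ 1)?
0.100113

We have X ~ Geometric(p=0.25) (number of trials until the first success, k ≥ 1).

For discrete distributions, P(X ≥ 9) = 1 - P(X ≤ 8).

P(X ≤ 8) = 0.899887
P(X ≥ 9) = 1 - 0.899887 = 0.100113

So there's approximately a 10.0% chance that X is at least 9.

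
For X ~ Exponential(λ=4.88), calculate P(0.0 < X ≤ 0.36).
0.827404

We have X ~ Exponential(λ=4.88).

To find P(0.0 < X ≤ 0.36), we use:
P(0.0 < X ≤ 0.36) = P(X ≤ 0.36) - P(X ≤ 0.0)
                 = F(0.36) - F(0.0)
                 = 0.827404 - 0.000000
                 = 0.827404

So there's approximately a 82.7% chance that X falls in this range.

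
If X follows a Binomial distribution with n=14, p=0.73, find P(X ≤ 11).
0.772670

We have X ~ Binomial(n=14, p=0.73).

The CDF gives us P(X ≤ k).

Using the CDF:
P(X ≤ 11) = 0.772670

This means there's approximately a 77.3% chance that X is at most 11.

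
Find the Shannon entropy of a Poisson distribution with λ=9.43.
2.5315 nats

We have X ~ Poisson(λ=9.43).

The Shannon entropy measures the uncertainty or information content of the distribution.

For a Poisson distribution with λ=9.43:
H(X) = 2.5315 nats

(In bits, this would be 3.6522 bits.)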